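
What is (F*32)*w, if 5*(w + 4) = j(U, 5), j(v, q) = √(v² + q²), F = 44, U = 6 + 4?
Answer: -5632 + 1408*√5 ≈ -2483.6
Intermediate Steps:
U = 10
j(v, q) = √(q² + v²)
w = -4 + √5 (w = -4 + √(5² + 10²)/5 = -4 + √(25 + 100)/5 = -4 + √125/5 = -4 + (5*√5)/5 = -4 + √5 ≈ -1.7639)
(F*32)*w = (44*32)*(-4 + √5) = 1408*(-4 + √5) = -5632 + 1408*√5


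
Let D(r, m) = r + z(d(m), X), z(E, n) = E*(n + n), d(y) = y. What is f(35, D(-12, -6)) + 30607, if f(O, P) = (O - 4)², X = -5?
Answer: 31568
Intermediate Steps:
z(E, n) = 2*E*n (z(E, n) = E*(2*n) = 2*E*n)
D(r, m) = r - 10*m (D(r, m) = r + 2*m*(-5) = r - 10*m)
f(O, P) = (-4 + O)²
f(35, D(-12, -6)) + 30607 = (-4 + 35)² + 30607 = 31² + 30607 = 961 + 30607 = 31568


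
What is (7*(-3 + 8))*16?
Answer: 560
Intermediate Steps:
(7*(-3 + 8))*16 = (7*5)*16 = 35*16 = 560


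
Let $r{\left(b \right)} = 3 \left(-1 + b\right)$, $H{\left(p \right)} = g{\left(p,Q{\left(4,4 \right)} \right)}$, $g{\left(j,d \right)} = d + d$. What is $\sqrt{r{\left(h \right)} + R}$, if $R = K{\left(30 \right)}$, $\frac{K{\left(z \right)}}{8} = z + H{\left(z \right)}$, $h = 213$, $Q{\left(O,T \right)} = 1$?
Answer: $2 \sqrt{223} \approx 29.866$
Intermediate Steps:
$g{\left(j,d \right)} = 2 d$
$H{\left(p \right)} = 2$ ($H{\left(p \right)} = 2 \cdot 1 = 2$)
$K{\left(z \right)} = 16 + 8 z$ ($K{\left(z \right)} = 8 \left(z + 2\right) = 8 \left(2 + z\right) = 16 + 8 z$)
$r{\left(b \right)} = -3 + 3 b$
$R = 256$ ($R = 16 + 8 \cdot 30 = 16 + 240 = 256$)
$\sqrt{r{\left(h \right)} + R} = \sqrt{\left(-3 + 3 \cdot 213\right) + 256} = \sqrt{\left(-3 + 639\right) + 256} = \sqrt{636 + 256} = \sqrt{892} = 2 \sqrt{223}$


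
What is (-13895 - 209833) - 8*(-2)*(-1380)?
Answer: -245808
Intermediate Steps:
(-13895 - 209833) - 8*(-2)*(-1380) = -223728 + 16*(-1380) = -223728 - 22080 = -245808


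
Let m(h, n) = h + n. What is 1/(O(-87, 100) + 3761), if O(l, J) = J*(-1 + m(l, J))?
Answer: 1/4961 ≈ 0.00020157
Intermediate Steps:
O(l, J) = J*(-1 + J + l) (O(l, J) = J*(-1 + (l + J)) = J*(-1 + (J + l)) = J*(-1 + J + l))
1/(O(-87, 100) + 3761) = 1/(100*(-1 + 100 - 87) + 3761) = 1/(100*12 + 3761) = 1/(1200 + 3761) = 1/4961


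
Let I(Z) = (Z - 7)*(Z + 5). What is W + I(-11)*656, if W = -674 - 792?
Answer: 69382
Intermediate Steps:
W = -1466
I(Z) = (-7 + Z)*(5 + Z)
W + I(-11)*656 = -1466 + (-35 + (-11)² - 2*(-11))*656 = -1466 + (-35 + 121 + 22)*656 = -1466 + 108*656 = -1466 + 70848 = 69382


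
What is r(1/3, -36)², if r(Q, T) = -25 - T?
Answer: 121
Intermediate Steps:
r(1/3, -36)² = (-25 - 1*(-36))² = (-25 + 36)² = 11² = 121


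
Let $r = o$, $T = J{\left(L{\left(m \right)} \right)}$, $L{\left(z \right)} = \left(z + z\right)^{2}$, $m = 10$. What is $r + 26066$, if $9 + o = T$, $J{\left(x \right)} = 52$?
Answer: $26109$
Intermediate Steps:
$L{\left(z \right)} = 4 z^{2}$ ($L{\left(z \right)} = \left(2 z\right)^{2} = 4 z^{2}$)
$T = 52$
$o = 43$ ($o = -9 + 52 = 43$)
$r = 43$
$r + 26066 = 43 + 26066 = 26109$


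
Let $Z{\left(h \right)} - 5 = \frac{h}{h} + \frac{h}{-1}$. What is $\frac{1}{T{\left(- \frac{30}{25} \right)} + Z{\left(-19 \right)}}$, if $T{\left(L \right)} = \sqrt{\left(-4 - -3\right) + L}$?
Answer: $\frac{125}{3136} - \frac{i \sqrt{55}}{3136} \approx 0.03986 - 0.0023649 i$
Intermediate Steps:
$Z{\left(h \right)} = 6 - h$ ($Z{\left(h \right)} = 5 + \left(\frac{h}{h} + \frac{h}{-1}\right) = 5 + \left(1 + h \left(-1\right)\right) = 5 - \left(-1 + h\right) = 6 - h$)
$T{\left(L \right)} = \sqrt{-1 + L}$ ($T{\left(L \right)} = \sqrt{\left(-4 + 3\right) + L} = \sqrt{-1 + L}$)
$\frac{1}{T{\left(- \frac{30}{25} \right)} + Z{\left(-19 \right)}} = \frac{1}{\sqrt{-1 - \frac{30}{25}} + \left(6 - -19\right)} = \frac{1}{\sqrt{-1 - \frac{6}{5}} + \left(6 + 19\right)} = \frac{1}{\sqrt{-1 - \frac{6}{5}} + 25} = \frac{1}{\sqrt{- \frac{11}{5}} + 25} = \frac{1}{\frac{i \sqrt{55}}{5} + 25} = \frac{1}{25 + \frac{i \sqrt{55}}{5}}$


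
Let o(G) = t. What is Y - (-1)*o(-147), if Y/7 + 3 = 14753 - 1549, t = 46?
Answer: 92453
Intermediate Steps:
Y = 92407 (Y = -21 + 7*(14753 - 1549) = -21 + 7*13204 = -21 + 92428 = 92407)
o(G) = 46
Y - (-1)*o(-147) = 92407 - (-1)*46 = 92407 - 1*(-46) = 92407 + 46 = 92453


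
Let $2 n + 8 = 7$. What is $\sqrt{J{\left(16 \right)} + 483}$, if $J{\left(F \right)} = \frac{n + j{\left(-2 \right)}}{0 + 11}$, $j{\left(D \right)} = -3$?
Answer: $\frac{\sqrt{233618}}{22} \approx 21.97$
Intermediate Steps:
$n = - \frac{1}{2}$ ($n = -4 + \frac{1}{2} \cdot 7 = -4 + \frac{7}{2} = - \frac{1}{2} \approx -0.5$)
$J{\left(F \right)} = - \frac{7}{22}$ ($J{\left(F \right)} = \frac{- \frac{1}{2} - 3}{0 + 11} = - \frac{7}{2 \cdot 11} = \left(- \frac{7}{2}\right) \frac{1}{11} = - \frac{7}{22}$)
$\sqrt{J{\left(16 \right)} + 483} = \sqrt{- \frac{7}{22} + 483} = \sqrt{\frac{10619}{22}} = \frac{\sqrt{233618}}{22}$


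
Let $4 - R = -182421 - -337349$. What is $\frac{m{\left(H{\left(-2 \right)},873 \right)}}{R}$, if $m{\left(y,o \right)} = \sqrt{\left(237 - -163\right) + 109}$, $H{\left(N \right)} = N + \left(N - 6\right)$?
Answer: $- \frac{\sqrt{509}}{154924} \approx -0.00014563$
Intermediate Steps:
$R = -154924$ ($R = 4 - \left(-182421 - -337349\right) = 4 - \left(-182421 + 337349\right) = 4 - 154928 = -154924$)
$H{\left(N \right)} = -6 + 2 N$ ($H{\left(N \right)} = N + \left(N - 6\right) = N + \left(-6 + N\right) = -6 + 2 N$)
$m{\left(y,o \right)} = \sqrt{509}$ ($m{\left(y,o \right)} = \sqrt{\left(237 + 163\right) + 109} = \sqrt{400 + 109} = \sqrt{509}$)
$\frac{m{\left(H{\left(-2 \right)},873 \right)}}{R} = \frac{\sqrt{509}}{-154924} = \sqrt{509} \left(- \frac{1}{154924}\right) = - \frac{\sqrt{509}}{154924}$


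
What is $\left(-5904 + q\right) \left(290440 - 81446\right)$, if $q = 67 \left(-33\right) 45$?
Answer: $-22027758606$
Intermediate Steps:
$q = -99495$ ($q = \left(-2211\right) 45 = -99495$)
$\left(-5904 + q\right) \left(290440 - 81446\right) = \left(-5904 - 99495\right) \left(290440 - 81446\right) = \left(-105399\right) 208994 = -22027758606$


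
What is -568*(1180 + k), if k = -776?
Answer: -229472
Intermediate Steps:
-568*(1180 + k) = -568*(1180 - 776) = -568*404 = -229472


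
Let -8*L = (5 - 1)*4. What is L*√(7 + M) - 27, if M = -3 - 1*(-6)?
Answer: -27 - 2*√10 ≈ -33.325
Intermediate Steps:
M = 3 (M = -3 + 6 = 3)
L = -2 (L = -(5 - 1)*4/8 = -4/2 = -⅛*16 = -2)
L*√(7 + M) - 27 = -2*√(7 + 3) - 27 = -2*√10 - 27 = -27 - 2*√10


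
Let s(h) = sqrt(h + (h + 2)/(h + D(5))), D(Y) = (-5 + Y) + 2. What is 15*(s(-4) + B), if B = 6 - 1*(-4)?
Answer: 150 + 15*I*sqrt(3) ≈ 150.0 + 25.981*I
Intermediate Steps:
D(Y) = -3 + Y
B = 10 (B = 6 + 4 = 10)
s(h) = sqrt(1 + h) (s(h) = sqrt(h + (h + 2)/(h + (-3 + 5))) = sqrt(h + (2 + h)/(h + 2)) = sqrt(h + (2 + h)/(2 + h)) = sqrt(h + 1) = sqrt(1 + h))
15*(s(-4) + B) = 15*(sqrt((2 - 4 - 4*(2 - 4))/(2 - 4)) + 10) = 15*(sqrt((2 - 4 - 4*(-2))/(-2)) + 10) = 15*(sqrt(-(2 - 4 + 8)/2) + 10) = 15*(sqrt(-1/2*6) + 10) = 15*(sqrt(-3) + 10) = 15*(I*sqrt(3) + 10) = 15*(10 + I*sqrt(3)) = 150 + 15*I*sqrt(3)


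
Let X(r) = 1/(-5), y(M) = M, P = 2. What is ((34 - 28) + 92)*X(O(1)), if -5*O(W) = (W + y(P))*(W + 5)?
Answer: -98/5 ≈ -19.600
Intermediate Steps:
O(W) = -(2 + W)*(5 + W)/5 (O(W) = -(W + 2)*(W + 5)/5 = -(2 + W)*(5 + W)/5)
X(r) = -⅕
((34 - 28) + 92)*X(O(1)) = ((34 - 28) + 92)*(-⅕) = (6 + 92)*(-⅕) = 98*(-⅕) = -98/5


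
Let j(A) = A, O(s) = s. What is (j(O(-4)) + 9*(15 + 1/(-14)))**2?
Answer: 3330625/196 ≈ 16993.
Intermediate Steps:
(j(O(-4)) + 9*(15 + 1/(-14)))**2 = (-4 + 9*(15 + 1/(-14)))**2 = (-4 + 9*(15 - 1/14))**2 = (-4 + 9*(209/14))**2 = (-4 + 1881/14)**2 = (1825/14)**2 = 3330625/196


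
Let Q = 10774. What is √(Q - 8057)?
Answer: √2717 ≈ 52.125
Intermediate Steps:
√(Q - 8057) = √(10774 - 8057) = √2717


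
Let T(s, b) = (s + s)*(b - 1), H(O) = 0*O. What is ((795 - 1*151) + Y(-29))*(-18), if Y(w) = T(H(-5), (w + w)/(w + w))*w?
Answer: -11592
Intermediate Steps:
H(O) = 0
T(s, b) = 2*s*(-1 + b) (T(s, b) = (2*s)*(-1 + b) = 2*s*(-1 + b))
Y(w) = 0 (Y(w) = (2*0*(-1 + (w + w)/(w + w)))*w = (2*0*(-1 + (2*w)/((2*w))))*w = (2*0*(-1 + (2*w)*(1/(2*w))))*w = (2*0*(-1 + 1))*w = (2*0*0)*w = 0*w = 0)
((795 - 1*151) + Y(-29))*(-18) = ((795 - 1*151) + 0)*(-18) = ((795 - 151) + 0)*(-18) = (644 + 0)*(-18) = 644*(-18) = -11592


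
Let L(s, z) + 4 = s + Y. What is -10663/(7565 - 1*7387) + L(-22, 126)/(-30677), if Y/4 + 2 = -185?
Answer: -326971079/5460506 ≈ -59.879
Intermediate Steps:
Y = -748 (Y = -8 + 4*(-185) = -8 - 740 = -748)
L(s, z) = -752 + s (L(s, z) = -4 + (s - 748) = -4 + (-748 + s) = -752 + s)
-10663/(7565 - 1*7387) + L(-22, 126)/(-30677) = -10663/(7565 - 1*7387) + (-752 - 22)/(-30677) = -10663/(7565 - 7387) - 774*(-1/30677) = -10663/178 + 774/30677 = -326971079/5460506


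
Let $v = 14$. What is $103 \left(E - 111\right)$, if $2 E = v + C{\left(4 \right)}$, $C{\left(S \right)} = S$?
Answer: $-10506$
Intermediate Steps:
$E = 9$ ($E = \frac{14 + 4}{2} = \frac{1}{2} \cdot 18 = 9$)
$103 \left(E - 111\right) = 103 \left(9 - 111\right) = 103 \left(-102\right) = -10506$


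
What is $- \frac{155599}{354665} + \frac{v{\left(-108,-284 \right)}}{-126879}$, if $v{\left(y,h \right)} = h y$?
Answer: $- \frac{10206843467}{14999846845} \approx -0.68046$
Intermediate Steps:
$- \frac{155599}{354665} + \frac{v{\left(-108,-284 \right)}}{-126879} = - \frac{155599}{354665} + \frac{\left(-284\right) \left(-108\right)}{-126879} = \left(-155599\right) \frac{1}{354665} + 30672 \left(- \frac{1}{126879}\right) = - \frac{155599}{354665} - \frac{10224}{42293} = - \frac{10206843467}{14999846845}$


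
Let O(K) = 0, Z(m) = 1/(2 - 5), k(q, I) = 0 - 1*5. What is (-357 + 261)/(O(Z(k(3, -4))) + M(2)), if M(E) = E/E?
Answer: -96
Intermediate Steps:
k(q, I) = -5 (k(q, I) = 0 - 5 = -5)
M(E) = 1
Z(m) = -1/3 (Z(m) = 1/(-3) = -1/3)
(-357 + 261)/(O(Z(k(3, -4))) + M(2)) = (-357 + 261)/(0 + 1) = -96/1 = -96*1 = -96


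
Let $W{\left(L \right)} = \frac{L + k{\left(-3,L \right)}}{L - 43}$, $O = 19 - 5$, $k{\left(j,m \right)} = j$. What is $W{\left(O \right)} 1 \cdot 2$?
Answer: $- \frac{22}{29} \approx -0.75862$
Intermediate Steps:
$O = 14$ ($O = 19 - 5 = 14$)
$W{\left(L \right)} = \frac{-3 + L}{-43 + L}$ ($W{\left(L \right)} = \frac{L - 3}{L - 43} = \frac{-3 + L}{-43 + L}$)
$W{\left(O \right)} 1 \cdot 2 = \frac{-3 + 14}{-43 + 14} \cdot 1 \cdot 2 = \frac{1}{-29} \cdot 11 \cdot 2 = \left(- \frac{1}{29}\right) 11 \cdot 2 = \left(- \frac{11}{29}\right) 2 = - \frac{22}{29}$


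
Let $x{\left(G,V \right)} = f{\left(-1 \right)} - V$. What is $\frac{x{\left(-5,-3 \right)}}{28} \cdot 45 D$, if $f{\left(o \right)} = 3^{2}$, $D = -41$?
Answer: $- \frac{5535}{7} \approx -790.71$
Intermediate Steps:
$f{\left(o \right)} = 9$
$x{\left(G,V \right)} = 9 - V$
$\frac{x{\left(-5,-3 \right)}}{28} \cdot 45 D = \frac{9 - -3}{28} \cdot 45 \left(-41\right) = \left(9 + 3\right) \frac{1}{28} \cdot 45 \left(-41\right) = 12 \cdot \frac{1}{28} \cdot 45 \left(-41\right) = \frac{3}{7} \cdot 45 \left(-41\right) = \frac{135}{7} \left(-41\right) = - \frac{5535}{7}$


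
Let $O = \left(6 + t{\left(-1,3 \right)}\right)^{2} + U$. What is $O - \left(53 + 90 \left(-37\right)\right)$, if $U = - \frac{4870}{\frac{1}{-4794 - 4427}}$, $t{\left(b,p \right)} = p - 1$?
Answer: $44909611$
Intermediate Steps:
$t{\left(b,p \right)} = -1 + p$ ($t{\left(b,p \right)} = p - 1 = -1 + p$)
$U = 44906270$ ($U = - \frac{4870}{\frac{1}{-9221}} = - \frac{4870}{- \frac{1}{9221}} = \left(-4870\right) \left(-9221\right) = 44906270$)
$O = 44906334$ ($O = \left(6 + \left(-1 + 3\right)\right)^{2} + 44906270 = \left(6 + 2\right)^{2} + 44906270 = 8^{2} + 44906270 = 64 + 44906270 = 44906334$)
$O - \left(53 + 90 \left(-37\right)\right) = 44906334 - \left(53 + 90 \left(-37\right)\right) = 44906334 - \left(53 - 3330\right) = 44906334 - -3277 = 44906334 + 3277 = 44909611$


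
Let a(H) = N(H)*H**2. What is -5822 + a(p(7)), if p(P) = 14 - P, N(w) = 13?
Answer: -5185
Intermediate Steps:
a(H) = 13*H**2
-5822 + a(p(7)) = -5822 + 13*(14 - 1*7)**2 = -5822 + 13*(14 - 7)**2 = -5822 + 13*7**2 = -5822 + 13*49 = -5822 + 637 = -5185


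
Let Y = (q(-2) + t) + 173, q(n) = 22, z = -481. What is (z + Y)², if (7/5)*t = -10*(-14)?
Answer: 34596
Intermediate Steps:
t = 100 (t = 5*(-10*(-14))/7 = (5/7)*140 = 100)
Y = 295 (Y = (22 + 100) + 173 = 122 + 173 = 295)
(z + Y)² = (-481 + 295)² = (-186)² = 34596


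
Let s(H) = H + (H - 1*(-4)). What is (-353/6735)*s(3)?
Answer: -706/1347 ≈ -0.52413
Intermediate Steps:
s(H) = 4 + 2*H (s(H) = H + (H + 4) = H + (4 + H) = 4 + 2*H)
(-353/6735)*s(3) = (-353/6735)*(4 + 2*3) = (-353*1/6735)*(4 + 6) = -353/6735*10 = -706/1347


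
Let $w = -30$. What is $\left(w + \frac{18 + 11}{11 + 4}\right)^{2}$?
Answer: $\frac{177241}{225} \approx 787.74$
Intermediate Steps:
$\left(w + \frac{18 + 11}{11 + 4}\right)^{2} = \left(-30 + \frac{18 + 11}{11 + 4}\right)^{2} = \left(-30 + \frac{29}{15}\right)^{2} = \left(- \frac{421}{15}\right)^{2} = \frac{177241}{225}$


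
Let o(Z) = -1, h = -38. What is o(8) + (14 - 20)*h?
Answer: 227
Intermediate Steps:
o(8) + (14 - 20)*h = -1 + (14 - 20)*(-38) = -1 - 6*(-38) = -1 + 228 = 227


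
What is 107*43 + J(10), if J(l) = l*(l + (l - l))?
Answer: 4701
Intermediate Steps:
J(l) = l² (J(l) = l*(l + 0) = l*l = l²)
107*43 + J(10) = 107*43 + 10² = 4601 + 100 = 4701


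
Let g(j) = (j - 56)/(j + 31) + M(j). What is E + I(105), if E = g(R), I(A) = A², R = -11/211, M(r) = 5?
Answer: 72014073/6530 ≈ 11028.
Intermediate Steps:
R = -11/211 (R = -11*1/211 = -11/211 ≈ -0.052133)
g(j) = 5 + (-56 + j)/(31 + j) (g(j) = (j - 56)/(j + 31) + 5 = (-56 + j)/(31 + j) + 5 = 5 + (-56 + j)/(31 + j))
E = 20823/6530 (E = 3*(33 + 2*(-11/211))/(31 - 11/211) = 3*(33 - 22/211)/(6530/211) = 3*(211/6530)*(6941/211) = 20823/6530 ≈ 3.1888)
E + I(105) = 20823/6530 + 105² = 20823/6530 + 11025 = 72014073/6530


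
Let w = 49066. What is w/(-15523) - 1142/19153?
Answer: -957488364/297312019 ≈ -3.2205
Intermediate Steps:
w/(-15523) - 1142/19153 = 49066/(-15523) - 1142/19153 = 49066*(-1/15523) - 1142*1/19153 = -49066/15523 - 1142/19153 = -957488364/297312019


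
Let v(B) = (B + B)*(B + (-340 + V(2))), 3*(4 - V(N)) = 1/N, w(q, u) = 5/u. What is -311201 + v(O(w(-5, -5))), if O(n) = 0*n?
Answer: -311201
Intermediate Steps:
V(N) = 4 - 1/(3*N)
O(n) = 0
v(B) = 2*B*(-2017/6 + B) (v(B) = (B + B)*(B + (-340 + (4 - ⅓/2))) = (2*B)*(B + (-340 + (4 - ⅓*½))) = (2*B)*(B + (-340 + (4 - ⅙))) = (2*B)*(B + (-340 + 23/6)) = (2*B)*(B - 2017/6) = (2*B)*(-2017/6 + B) = 2*B*(-2017/6 + B))
-311201 + v(O(w(-5, -5))) = -311201 + (⅓)*0*(-2017 + 6*0) = -311201 + (⅓)*0*(-2017 + 0) = -311201 + (⅓)*0*(-2017) = -311201 + 0 = -311201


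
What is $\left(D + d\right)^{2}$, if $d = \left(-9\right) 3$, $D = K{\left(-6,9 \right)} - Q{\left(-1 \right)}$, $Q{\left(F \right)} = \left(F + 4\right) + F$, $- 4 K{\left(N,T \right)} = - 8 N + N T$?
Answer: $\frac{3025}{4} \approx 756.25$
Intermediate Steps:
$K{\left(N,T \right)} = 2 N - \frac{N T}{4}$ ($K{\left(N,T \right)} = - \frac{- 8 N + N T}{4} = 2 N - \frac{N T}{4}$)
$Q{\left(F \right)} = 4 + 2 F$ ($Q{\left(F \right)} = \left(4 + F\right) + F = 4 + 2 F$)
$D = - \frac{1}{2}$ ($D = \frac{1}{4} \left(-6\right) \left(8 - 9\right) - \left(4 + 2 \left(-1\right)\right) = \frac{1}{4} \left(-6\right) \left(8 - 9\right) - \left(4 - 2\right) = \frac{1}{4} \left(-6\right) \left(-1\right) - 2 = \frac{3}{2} - 2 = - \frac{1}{2} \approx -0.5$)
$d = -27$
$\left(D + d\right)^{2} = \left(- \frac{1}{2} - 27\right)^{2} = \left(- \frac{55}{2}\right)^{2} = \frac{3025}{4}$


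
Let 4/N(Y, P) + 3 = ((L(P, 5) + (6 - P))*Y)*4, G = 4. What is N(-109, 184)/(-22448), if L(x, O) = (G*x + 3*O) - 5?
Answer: 1/1389817412 ≈ 7.1952e-10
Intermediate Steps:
L(x, O) = -5 + 3*O + 4*x (L(x, O) = (4*x + 3*O) - 5 = (3*O + 4*x) - 5 = -5 + 3*O + 4*x)
N(Y, P) = 4/(-3 + 4*Y*(16 + 3*P)) (N(Y, P) = 4/(-3 + (((-5 + 3*5 + 4*P) + (6 - P))*Y)*4) = 4/(-3 + (((-5 + 15 + 4*P) + (6 - P))*Y)*4) = 4/(-3 + (((10 + 4*P) + (6 - P))*Y)*4) = 4/(-3 + ((16 + 3*P)*Y)*4) = 4/(-3 + (Y*(16 + 3*P))*4) = 4/(-3 + 4*Y*(16 + 3*P)))
N(-109, 184)/(-22448) = (4/(-3 + 64*(-109) + 12*184*(-109)))/(-22448) = (4/(-3 - 6976 - 240672))*(-1/22448) = (4/(-247651))*(-1/22448) = (4*(-1/247651))*(-1/22448) = -4/247651*(-1/22448) = 1/1389817412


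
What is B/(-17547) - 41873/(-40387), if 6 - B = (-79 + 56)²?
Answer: 755867932/708670689 ≈ 1.0666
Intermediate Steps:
B = -523 (B = 6 - (-79 + 56)² = 6 - 1*(-23)² = 6 - 1*529 = 6 - 529 = -523)
B/(-17547) - 41873/(-40387) = -523/(-17547) - 41873/(-40387) = -523*(-1/17547) - 41873*(-1/40387) = 523/17547 + 41873/40387 = 755867932/708670689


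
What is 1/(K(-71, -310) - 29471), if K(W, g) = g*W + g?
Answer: -1/7771 ≈ -0.00012868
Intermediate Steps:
K(W, g) = g + W*g (K(W, g) = W*g + g = g + W*g)
1/(K(-71, -310) - 29471) = 1/(-310*(1 - 71) - 29471) = 1/(-310*(-70) - 29471) = 1/(21700 - 29471) = 1/(-7771) = -1/7771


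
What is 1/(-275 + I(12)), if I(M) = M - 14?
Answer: -1/277 ≈ -0.0036101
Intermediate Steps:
I(M) = -14 + M
1/(-275 + I(12)) = 1/(-275 + (-14 + 12)) = 1/(-275 - 2) = 1/(-277) = -1/277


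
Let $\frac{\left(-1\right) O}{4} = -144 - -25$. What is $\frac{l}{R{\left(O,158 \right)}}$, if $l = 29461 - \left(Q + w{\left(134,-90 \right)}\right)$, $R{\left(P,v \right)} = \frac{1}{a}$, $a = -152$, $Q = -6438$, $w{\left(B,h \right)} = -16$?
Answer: $-5459080$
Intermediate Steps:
$O = 476$ ($O = - 4 \left(-144 - -25\right) = - 4 \left(-144 + 25\right) = \left(-4\right) \left(-119\right) = 476$)
$R{\left(P,v \right)} = - \frac{1}{152}$ ($R{\left(P,v \right)} = \frac{1}{-152} = - \frac{1}{152}$)
$l = 35915$ ($l = 29461 - \left(-6438 - 16\right) = 29461 - -6454 = 29461 + 6454 = 35915$)
$\frac{l}{R{\left(O,158 \right)}} = \frac{35915}{- \frac{1}{152}} = 35915 \left(-152\right) = -5459080$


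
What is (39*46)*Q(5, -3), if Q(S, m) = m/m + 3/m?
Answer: 0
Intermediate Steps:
Q(S, m) = 1 + 3/m
(39*46)*Q(5, -3) = (39*46)*((3 - 3)/(-3)) = 1794*(-1/3*0) = 1794*0 = 0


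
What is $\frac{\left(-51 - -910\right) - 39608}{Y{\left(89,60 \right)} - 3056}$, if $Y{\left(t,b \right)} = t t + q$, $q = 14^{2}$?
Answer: $- \frac{38749}{5061} \approx -7.6564$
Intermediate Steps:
$q = 196$
$Y{\left(t,b \right)} = 196 + t^{2}$ ($Y{\left(t,b \right)} = t t + 196 = t^{2} + 196 = 196 + t^{2}$)
$\frac{\left(-51 - -910\right) - 39608}{Y{\left(89,60 \right)} - 3056} = \frac{\left(-51 - -910\right) - 39608}{\left(196 + 89^{2}\right) - 3056} = \frac{\left(-51 + 910\right) - 39608}{\left(196 + 7921\right) - 3056} = \frac{859 - 39608}{8117 - 3056} = - \frac{38749}{5061}$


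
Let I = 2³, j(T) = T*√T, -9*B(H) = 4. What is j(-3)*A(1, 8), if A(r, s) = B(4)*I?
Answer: 32*I*√3/3 ≈ 18.475*I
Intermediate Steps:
B(H) = -4/9 (B(H) = -⅑*4 = -4/9)
j(T) = T^(3/2)
I = 8
A(r, s) = -32/9 (A(r, s) = -4/9*8 = -32/9)
j(-3)*A(1, 8) = (-3)^(3/2)*(-32/9) = -3*I*√3*(-32/9) = 32*I*√3/3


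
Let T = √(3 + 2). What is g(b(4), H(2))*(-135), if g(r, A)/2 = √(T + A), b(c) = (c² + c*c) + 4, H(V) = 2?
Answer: -270*√(2 + √5) ≈ -555.71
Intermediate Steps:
b(c) = 4 + 2*c² (b(c) = (c² + c²) + 4 = 2*c² + 4 = 4 + 2*c²)
T = √5 ≈ 2.2361
g(r, A) = 2*√(A + √5) (g(r, A) = 2*√(√5 + A) = 2*√(A + √5))
g(b(4), H(2))*(-135) = (2*√(2 + √5))*(-135) = -270*√(2 + √5)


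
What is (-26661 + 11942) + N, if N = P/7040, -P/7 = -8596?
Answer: -25890397/1760 ≈ -14710.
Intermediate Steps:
P = 60172 (P = -7*(-8596) = 60172)
N = 15043/1760 (N = 60172/7040 = 60172*(1/7040) = 15043/1760 ≈ 8.5472)
(-26661 + 11942) + N = (-26661 + 11942) + 15043/1760 = -14719 + 15043/1760 = -25890397/1760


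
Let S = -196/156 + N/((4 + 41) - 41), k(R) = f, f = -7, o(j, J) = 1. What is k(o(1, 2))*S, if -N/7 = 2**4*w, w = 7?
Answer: 53851/39 ≈ 1380.8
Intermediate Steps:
N = -784 (N = -7*2**4*7 = -112*7 = -7*112 = -784)
k(R) = -7
S = -7693/39 (S = -196/156 - 784/((4 + 41) - 41) = -196*1/156 - 784/(45 - 41) = -49/39 - 784/4 = -49/39 - 784*1/4 = -49/39 - 196 = -7693/39 ≈ -197.26)
k(o(1, 2))*S = -7*(-7693/39) = 53851/39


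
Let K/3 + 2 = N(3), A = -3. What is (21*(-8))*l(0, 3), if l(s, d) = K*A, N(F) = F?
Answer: 1512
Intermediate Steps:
K = 3 (K = -6 + 3*3 = -6 + 9 = 3)
l(s, d) = -9 (l(s, d) = 3*(-3) = -9)
(21*(-8))*l(0, 3) = (21*(-8))*(-9) = -168*(-9) = 1512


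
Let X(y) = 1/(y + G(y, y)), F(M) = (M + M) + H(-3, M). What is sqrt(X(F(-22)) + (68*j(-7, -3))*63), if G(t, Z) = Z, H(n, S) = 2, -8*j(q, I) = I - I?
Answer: I*sqrt(21)/42 ≈ 0.10911*I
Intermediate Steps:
j(q, I) = 0 (j(q, I) = -(I - I)/8 = -1/8*0 = 0)
F(M) = 2 + 2*M (F(M) = (M + M) + 2 = 2*M + 2 = 2 + 2*M)
X(y) = 1/(2*y) (X(y) = 1/(y + y) = 1/(2*y))
sqrt(X(F(-22)) + (68*j(-7, -3))*63) = sqrt(1/(2*(2 + 2*(-22))) + (68*0)*63) = sqrt(1/(2*(2 - 44)) + 0*63) = sqrt((1/2)/(-42) + 0) = sqrt((1/2)*(-1/42) + 0) = sqrt(-1/84 + 0) = sqrt(-1/84) = I*sqrt(21)/42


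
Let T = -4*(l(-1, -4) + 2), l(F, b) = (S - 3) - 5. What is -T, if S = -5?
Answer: -44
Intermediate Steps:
l(F, b) = -13 (l(F, b) = (-5 - 3) - 5 = -8 - 5 = -13)
T = 44 (T = -4*(-13 + 2) = -4*(-11) = 44)
-T = -1*44 = -44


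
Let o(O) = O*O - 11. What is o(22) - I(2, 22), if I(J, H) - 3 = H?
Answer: 448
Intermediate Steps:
I(J, H) = 3 + H
o(O) = -11 + O**2 (o(O) = O**2 - 11 = -11 + O**2)
o(22) - I(2, 22) = (-11 + 22**2) - (3 + 22) = (-11 + 484) - 1*25 = 473 - 25 = 448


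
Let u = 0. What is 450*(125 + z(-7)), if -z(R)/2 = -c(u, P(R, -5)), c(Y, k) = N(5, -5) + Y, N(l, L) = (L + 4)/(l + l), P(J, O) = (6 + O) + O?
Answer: 56160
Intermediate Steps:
P(J, O) = 6 + 2*O
N(l, L) = (4 + L)/(2*l) (N(l, L) = (4 + L)/((2*l)) = (4 + L)*(1/(2*l)) = (4 + L)/(2*l))
c(Y, k) = -⅒ + Y (c(Y, k) = (½)*(4 - 5)/5 + Y = (½)*(⅕)*(-1) + Y = -⅒ + Y)
z(R) = -⅕ (z(R) = -(-2)*(-⅒ + 0) = -(-2)*(-1)/10 = -2*⅒ = -⅕)
450*(125 + z(-7)) = 450*(125 - ⅕) = 450*(624/5) = 56160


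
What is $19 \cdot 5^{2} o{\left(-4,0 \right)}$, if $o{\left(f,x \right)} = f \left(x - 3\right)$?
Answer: $5700$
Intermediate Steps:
$o{\left(f,x \right)} = f \left(-3 + x\right)$
$19 \cdot 5^{2} o{\left(-4,0 \right)} = 19 \cdot 5^{2} \left(- 4 \left(-3 + 0\right)\right) = 19 \cdot 25 \left(\left(-4\right) \left(-3\right)\right) = 475 \cdot 12 = 5700$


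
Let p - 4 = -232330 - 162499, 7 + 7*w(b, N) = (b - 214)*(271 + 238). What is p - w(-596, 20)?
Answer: -2351478/7 ≈ -3.3593e+5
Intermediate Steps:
w(b, N) = -108933/7 + 509*b/7 (w(b, N) = -1 + ((b - 214)*(271 + 238))/7 = -1 + ((-214 + b)*509)/7 = -1 + (-108926 + 509*b)/7 = -1 + (-108926/7 + 509*b/7) = -108933/7 + 509*b/7)
p = -394825 (p = 4 + (-232330 - 162499) = 4 - 394829 = -394825)
p - w(-596, 20) = -394825 - (-108933/7 + (509/7)*(-596)) = -394825 - (-108933/7 - 303364/7) = -394825 - 1*(-412297/7) = -394825 + 412297/7 = -2351478/7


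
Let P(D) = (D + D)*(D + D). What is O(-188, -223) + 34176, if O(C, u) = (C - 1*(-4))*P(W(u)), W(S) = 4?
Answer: 22400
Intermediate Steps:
P(D) = 4*D**2 (P(D) = (2*D)*(2*D) = 4*D**2)
O(C, u) = 256 + 64*C (O(C, u) = (C - 1*(-4))*(4*4**2) = (C + 4)*(4*16) = (4 + C)*64 = 256 + 64*C)
O(-188, -223) + 34176 = (256 + 64*(-188)) + 34176 = (256 - 12032) + 34176 = -11776 + 34176 = 22400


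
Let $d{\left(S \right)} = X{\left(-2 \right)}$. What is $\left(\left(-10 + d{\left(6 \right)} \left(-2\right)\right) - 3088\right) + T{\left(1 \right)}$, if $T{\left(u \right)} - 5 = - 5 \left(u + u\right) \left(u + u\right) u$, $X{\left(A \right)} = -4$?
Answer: $-3105$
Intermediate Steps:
$d{\left(S \right)} = -4$
$T{\left(u \right)} = 5 - 20 u^{3}$ ($T{\left(u \right)} = 5 + - 5 \left(u + u\right) \left(u + u\right) u = 5 + - 5 \cdot 2 u 2 u u = 5 + - 5 \cdot 4 u^{2} u = 5 + - 20 u^{2} u = 5 - 20 u^{3}$)
$\left(\left(-10 + d{\left(6 \right)} \left(-2\right)\right) - 3088\right) + T{\left(1 \right)} = \left(\left(-10 - -8\right) - 3088\right) + \left(5 - 20 \cdot 1^{3}\right) = \left(\left(-10 + 8\right) - 3088\right) + \left(5 - 20\right) = \left(-2 - 3088\right) + \left(5 - 20\right) = -3090 - 15 = -3105$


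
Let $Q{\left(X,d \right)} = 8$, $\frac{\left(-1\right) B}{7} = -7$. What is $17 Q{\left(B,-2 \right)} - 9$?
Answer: $127$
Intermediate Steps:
$B = 49$ ($B = \left(-7\right) \left(-7\right) = 49$)
$17 Q{\left(B,-2 \right)} - 9 = 17 \cdot 8 - 9 = 136 - 9 = 127$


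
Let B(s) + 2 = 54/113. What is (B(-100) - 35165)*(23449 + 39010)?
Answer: -248200636003/113 ≈ -2.1965e+9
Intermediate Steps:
B(s) = -172/113 (B(s) = -2 + 54/113 = -172/113)
(B(-100) - 35165)*(23449 + 39010) = (-172/113 - 35165)*(23449 + 39010) = -3973817/113*62459 = -248200636003/113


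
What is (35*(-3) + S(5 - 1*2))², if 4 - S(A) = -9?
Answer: 8464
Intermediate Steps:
S(A) = 13 (S(A) = 4 - 1*(-9) = 4 + 9 = 13)
(35*(-3) + S(5 - 1*2))² = (35*(-3) + 13)² = (-105 + 13)² = (-92)² = 8464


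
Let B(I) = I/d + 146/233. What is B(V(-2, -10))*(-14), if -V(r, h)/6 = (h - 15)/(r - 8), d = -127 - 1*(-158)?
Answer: -14434/7223 ≈ -1.9983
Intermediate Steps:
d = 31 (d = -127 + 158 = 31)
V(r, h) = -6*(-15 + h)/(-8 + r) (V(r, h) = -6*(h - 15)/(r - 8) = -6*(-15 + h)/(-8 + r))
B(I) = 146/233 + I/31 (B(I) = I/31 + 146/233 = 146/233 + I/31)
B(V(-2, -10))*(-14) = (146/233 + (6*(15 - 1*(-10))/(-8 - 2))/31)*(-14) = (146/233 + (6*(15 + 10)/(-10))/31)*(-14) = (146/233 + (6*(-1/10)*25)/31)*(-14) = (146/233 + (1/31)*(-15))*(-14) = (146/233 - 15/31)*(-14) = (1031/7223)*(-14) = -14434/7223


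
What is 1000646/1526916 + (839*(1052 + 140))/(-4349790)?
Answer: 235462466311/553480328970 ≈ 0.42542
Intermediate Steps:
1000646/1526916 + (839*(1052 + 140))/(-4349790) = 1000646*(1/1526916) + (839*1192)*(-1/4349790) = 500323/763458 + 1000088*(-1/4349790) = 500323/763458 - 500044/2174895 = 235462466311/553480328970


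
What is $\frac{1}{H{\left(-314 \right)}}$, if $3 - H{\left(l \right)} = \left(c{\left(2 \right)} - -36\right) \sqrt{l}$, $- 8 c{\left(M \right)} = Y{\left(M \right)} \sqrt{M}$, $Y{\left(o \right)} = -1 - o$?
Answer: $\frac{4 i}{3 \left(\sqrt{157} + 4 i + 48 \sqrt{314}\right)} \approx 7.1594 \cdot 10^{-6} + 0.0015448 i$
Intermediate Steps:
$c{\left(M \right)} = - \frac{\sqrt{M} \left(-1 - M\right)}{8}$ ($c{\left(M \right)} = - \frac{\left(-1 - M\right) \sqrt{M}}{8} = - \frac{\sqrt{M} \left(-1 - M\right)}{8}$)
$H{\left(l \right)} = 3 - \sqrt{l} \left(36 + \frac{3 \sqrt{2}}{8}\right)$ ($H{\left(l \right)} = 3 - \left(\frac{\sqrt{2} \left(1 + 2\right)}{8} - -36\right) \sqrt{l} = 3 - \left(\frac{1}{8} \sqrt{2} \cdot 3 + 36\right) \sqrt{l} = 3 - \left(\frac{3 \sqrt{2}}{8} + 36\right) \sqrt{l} = 3 - \left(36 + \frac{3 \sqrt{2}}{8}\right) \sqrt{l} = 3 - \sqrt{l} \left(36 + \frac{3 \sqrt{2}}{8}\right)$)
$\frac{1}{H{\left(-314 \right)}} = \frac{1}{3 - 36 \sqrt{-314} - \frac{3 \sqrt{2} \sqrt{-314}}{8}} = \frac{1}{3 - 36 i \sqrt{314} - \frac{3 \sqrt{2} i \sqrt{314}}{8}} = \frac{1}{3 - 36 i \sqrt{314} - \frac{3 i \sqrt{157}}{4}}$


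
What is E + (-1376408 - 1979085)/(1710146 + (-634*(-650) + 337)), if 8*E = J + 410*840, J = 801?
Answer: 732690930239/16980664 ≈ 43149.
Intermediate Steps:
E = 345201/8 (E = (801 + 410*840)/8 = (801 + 344400)/8 = (⅛)*345201 = 345201/8 ≈ 43150.)
E + (-1376408 - 1979085)/(1710146 + (-634*(-650) + 337)) = 345201/8 + (-1376408 - 1979085)/(1710146 + (-634*(-650) + 337)) = 345201/8 - 3355493/(1710146 + (412100 + 337)) = 345201/8 - 3355493/(1710146 + 412437) = 345201/8 - 3355493/2122583 = 732690930239/16980664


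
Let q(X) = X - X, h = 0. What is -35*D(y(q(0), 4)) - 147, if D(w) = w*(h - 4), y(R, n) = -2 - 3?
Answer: -847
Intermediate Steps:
q(X) = 0
y(R, n) = -5
D(w) = -4*w (D(w) = w*(0 - 4) = w*(-4) = -4*w)
-35*D(y(q(0), 4)) - 147 = -(-140)*(-5) - 147 = -35*20 - 147 = -700 - 147 = -847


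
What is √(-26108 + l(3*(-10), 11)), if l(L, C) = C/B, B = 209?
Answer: I*√9424969/19 ≈ 161.58*I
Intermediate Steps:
l(L, C) = C/209
√(-26108 + l(3*(-10), 11)) = √(-26108 + (1/209)*11) = √(-26108 + 1/19) = √(-496051/19) = I*√9424969/19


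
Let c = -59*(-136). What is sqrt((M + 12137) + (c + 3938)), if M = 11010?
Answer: 3*sqrt(3901) ≈ 187.37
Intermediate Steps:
c = 8024
sqrt((M + 12137) + (c + 3938)) = sqrt((11010 + 12137) + (8024 + 3938)) = sqrt(23147 + 11962) = sqrt(35109) = 3*sqrt(3901)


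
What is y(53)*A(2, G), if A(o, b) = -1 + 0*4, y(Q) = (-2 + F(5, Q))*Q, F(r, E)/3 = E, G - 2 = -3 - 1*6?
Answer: -8321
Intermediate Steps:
G = -7 (G = 2 + (-3 - 1*6) = 2 + (-3 - 6) = 2 - 9 = -7)
F(r, E) = 3*E
y(Q) = Q*(-2 + 3*Q) (y(Q) = (-2 + 3*Q)*Q = Q*(-2 + 3*Q))
A(o, b) = -1 (A(o, b) = -1 + 0 = -1)
y(53)*A(2, G) = (53*(-2 + 3*53))*(-1) = (53*(-2 + 159))*(-1) = (53*157)*(-1) = 8321*(-1) = -8321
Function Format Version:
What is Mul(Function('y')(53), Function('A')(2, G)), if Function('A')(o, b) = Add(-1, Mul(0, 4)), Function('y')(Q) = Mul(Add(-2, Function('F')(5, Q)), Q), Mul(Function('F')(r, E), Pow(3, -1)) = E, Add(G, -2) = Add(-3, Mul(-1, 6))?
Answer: -8321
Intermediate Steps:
G = -7 (G = Add(2, Add(-3, Mul(-1, 6))) = Add(2, Add(-3, -6)) = Add(2, -9) = -7)
Function('F')(r, E) = Mul(3, E)
Function('y')(Q) = Mul(Q, Add(-2, Mul(3, Q))) (Function('y')(Q) = Mul(Add(-2, Mul(3, Q)), Q) = Mul(Q, Add(-2, Mul(3, Q))))
Function('A')(o, b) = -1 (Function('A')(o, b) = Add(-1, 0) = -1)
Mul(Function('y')(53), Function('A')(2, G)) = Mul(Mul(53, Add(-2, Mul(3, 53))), -1) = Mul(Mul(53, Add(-2, 159)), -1) = Mul(Mul(53, 157), -1) = Mul(8321, -1) = -8321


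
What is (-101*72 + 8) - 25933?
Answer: -33197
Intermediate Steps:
(-101*72 + 8) - 25933 = (-7272 + 8) - 25933 = -7264 - 25933 = -33197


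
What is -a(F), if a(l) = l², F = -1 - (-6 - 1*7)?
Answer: -144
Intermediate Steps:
F = 12 (F = -1 - (-6 - 7) = -1 - 1*(-13) = -1 + 13 = 12)
-a(F) = -1*12² = -1*144 = -144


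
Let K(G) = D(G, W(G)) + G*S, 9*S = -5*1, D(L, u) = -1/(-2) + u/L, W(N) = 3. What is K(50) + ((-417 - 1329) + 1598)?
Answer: -39424/225 ≈ -175.22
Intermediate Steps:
D(L, u) = 1/2 + u/L (D(L, u) = -1*(-1/2) + u/L = 1/2 + u/L)
S = -5/9 (S = (-5*1)/9 = (1/9)*(-5) = -5/9 ≈ -0.55556)
K(G) = -5*G/9 + (3 + G/2)/G (K(G) = (3 + G/2)/G + G*(-5/9) = (3 + G/2)/G - 5*G/9 = -5*G/9 + (3 + G/2)/G)
K(50) + ((-417 - 1329) + 1598) = (1/2 + 3/50 - 5/9*50) + ((-417 - 1329) + 1598) = (1/2 + 3*(1/50) - 250/9) + (-1746 + 1598) = (1/2 + 3/50 - 250/9) - 148 = -6124/225 - 148 = -39424/225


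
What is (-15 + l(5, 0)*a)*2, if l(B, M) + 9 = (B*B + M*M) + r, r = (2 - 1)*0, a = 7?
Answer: 194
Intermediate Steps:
r = 0 (r = 1*0 = 0)
l(B, M) = -9 + B² + M² (l(B, M) = -9 + ((B*B + M*M) + 0) = -9 + ((B² + M²) + 0) = -9 + (B² + M²) = -9 + B² + M²)
(-15 + l(5, 0)*a)*2 = (-15 + (-9 + 5² + 0²)*7)*2 = (-15 + (-9 + 25 + 0)*7)*2 = (-15 + 16*7)*2 = (-15 + 112)*2 = 97*2 = 194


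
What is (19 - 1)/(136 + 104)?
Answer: 3/40 ≈ 0.075000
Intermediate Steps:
(19 - 1)/(136 + 104) = 18/240 = 18*(1/240) = 3/40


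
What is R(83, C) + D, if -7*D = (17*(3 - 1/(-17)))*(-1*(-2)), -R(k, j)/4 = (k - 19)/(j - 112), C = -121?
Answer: -22440/1631 ≈ -13.758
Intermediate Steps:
R(k, j) = -4*(-19 + k)/(-112 + j) (R(k, j) = -4*(k - 19)/(j - 112) = -4*(-19 + k)/(-112 + j))
D = -104/7 (D = -17*(3 - 1/(-17))*(-1*(-2))/7 = -17*(3 - 1*(-1/17))*2/7 = -17*(3 + 1/17)*2/7 = -17*(52/17)*2/7 = -52*2/7 = -1/7*104 = -104/7 ≈ -14.857)
R(83, C) + D = 4*(19 - 1*83)/(-112 - 121) - 104/7 = 4*(19 - 83)/(-233) - 104/7 = 4*(-1/233)*(-64) - 104/7 = 256/233 - 104/7 = -22440/1631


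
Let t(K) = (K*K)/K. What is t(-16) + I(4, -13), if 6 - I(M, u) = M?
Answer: -14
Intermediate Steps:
I(M, u) = 6 - M
t(K) = K (t(K) = K²/K = K)
t(-16) + I(4, -13) = -16 + (6 - 1*4) = -16 + (6 - 4) = -16 + 2 = -14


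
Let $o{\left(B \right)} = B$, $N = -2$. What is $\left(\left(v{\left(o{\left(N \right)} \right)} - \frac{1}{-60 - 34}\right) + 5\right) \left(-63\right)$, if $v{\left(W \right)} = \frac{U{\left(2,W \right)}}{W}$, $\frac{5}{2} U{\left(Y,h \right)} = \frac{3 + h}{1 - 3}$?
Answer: $- \frac{75663}{235} \approx -321.97$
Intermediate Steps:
$U{\left(Y,h \right)} = - \frac{3}{5} - \frac{h}{5}$ ($U{\left(Y,h \right)} = \frac{2 \frac{3 + h}{1 - 3}}{5} = \frac{2 \frac{3 + h}{-2}}{5} = \frac{2 \left(3 + h\right) \left(- \frac{1}{2}\right)}{5} = \frac{2 \left(- \frac{3}{2} - \frac{h}{2}\right)}{5} = - \frac{3}{5} - \frac{h}{5}$)
$v{\left(W \right)} = \frac{- \frac{3}{5} - \frac{W}{5}}{W}$
$\left(\left(v{\left(o{\left(N \right)} \right)} - \frac{1}{-60 - 34}\right) + 5\right) \left(-63\right) = \left(\left(\frac{-3 - -2}{5 \left(-2\right)} - \frac{1}{-60 - 34}\right) + 5\right) \left(-63\right) = \left(\left(\frac{1}{5} \left(- \frac{1}{2}\right) \left(-3 + 2\right) - \frac{1}{-94}\right) + 5\right) \left(-63\right) = \left(\left(\frac{1}{5} \left(- \frac{1}{2}\right) \left(-1\right) - - \frac{1}{94}\right) + 5\right) \left(-63\right) = \left(\left(\frac{1}{10} + \frac{1}{94}\right) + 5\right) \left(-63\right) = \left(\frac{26}{235} + 5\right) \left(-63\right) = \frac{1201}{235} \left(-63\right) = - \frac{75663}{235}$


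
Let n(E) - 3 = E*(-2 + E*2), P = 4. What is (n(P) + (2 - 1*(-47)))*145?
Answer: 11020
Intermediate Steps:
n(E) = 3 + E*(-2 + 2*E) (n(E) = 3 + E*(-2 + E*2) = 3 + E*(-2 + 2*E))
(n(P) + (2 - 1*(-47)))*145 = ((3 - 2*4 + 2*4**2) + (2 - 1*(-47)))*145 = ((3 - 8 + 2*16) + (2 + 47))*145 = ((3 - 8 + 32) + 49)*145 = (27 + 49)*145 = 76*145 = 11020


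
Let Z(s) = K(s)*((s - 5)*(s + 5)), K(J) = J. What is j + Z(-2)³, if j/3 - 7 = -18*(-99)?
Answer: 79455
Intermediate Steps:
j = 5367 (j = 21 + 3*(-18*(-99)) = 21 + 3*1782 = 21 + 5346 = 5367)
Z(s) = s*(-5 + s)*(5 + s) (Z(s) = s*((s - 5)*(s + 5)) = s*((-5 + s)*(5 + s)) = s*(-5 + s)*(5 + s))
j + Z(-2)³ = 5367 + (-2*(-25 + (-2)²))³ = 5367 + (-2*(-25 + 4))³ = 5367 + (-2*(-21))³ = 5367 + 42³ = 5367 + 74088 = 79455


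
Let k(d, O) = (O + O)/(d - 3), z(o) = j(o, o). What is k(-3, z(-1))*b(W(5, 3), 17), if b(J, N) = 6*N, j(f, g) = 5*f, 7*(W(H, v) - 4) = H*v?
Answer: 170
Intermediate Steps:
W(H, v) = 4 + H*v/7 (W(H, v) = 4 + (H*v)/7 = 4 + H*v/7)
z(o) = 5*o
k(d, O) = 2*O/(-3 + d) (k(d, O) = (2*O)/(-3 + d) = 2*O/(-3 + d))
k(-3, z(-1))*b(W(5, 3), 17) = (2*(5*(-1))/(-3 - 3))*(6*17) = (2*(-5)/(-6))*102 = (2*(-5)*(-⅙))*102 = (5/3)*102 = 170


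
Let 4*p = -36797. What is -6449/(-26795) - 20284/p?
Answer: 2411342973/985975615 ≈ 2.4456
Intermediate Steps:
p = -36797/4 (p = (1/4)*(-36797) = -36797/4 ≈ -9199.3)
-6449/(-26795) - 20284/p = -6449/(-26795) - 20284/(-36797/4) = -6449*(-1/26795) - 20284*(-4/36797) = 6449/26795 + 81136/36797 = 2411342973/985975615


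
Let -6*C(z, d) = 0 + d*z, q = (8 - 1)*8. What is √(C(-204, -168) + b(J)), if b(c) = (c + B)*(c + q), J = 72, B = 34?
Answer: 4*√491 ≈ 88.634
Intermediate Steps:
q = 56 (q = 7*8 = 56)
C(z, d) = -d*z/6 (C(z, d) = -(0 + d*z)/6 = -d*z/6)
b(c) = (34 + c)*(56 + c) (b(c) = (c + 34)*(c + 56) = (34 + c)*(56 + c))
√(C(-204, -168) + b(J)) = √(-⅙*(-168)*(-204) + (1904 + 72² + 90*72)) = √(-5712 + (1904 + 5184 + 6480)) = √(-5712 + 13568) = √7856 = 4*√491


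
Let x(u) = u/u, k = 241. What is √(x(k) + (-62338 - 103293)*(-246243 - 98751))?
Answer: √57141701215 ≈ 2.3904e+5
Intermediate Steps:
x(u) = 1
√(x(k) + (-62338 - 103293)*(-246243 - 98751)) = √(1 + (-62338 - 103293)*(-246243 - 98751)) = √(1 - 165631*(-344994)) = √(1 + 57141701214) = √57141701215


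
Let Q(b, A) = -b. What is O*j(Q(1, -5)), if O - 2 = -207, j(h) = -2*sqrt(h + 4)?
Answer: 410*sqrt(3) ≈ 710.14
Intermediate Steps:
j(h) = -2*sqrt(4 + h)
O = -205 (O = 2 - 207 = -205)
O*j(Q(1, -5)) = -(-410)*sqrt(4 - 1*1) = -(-410)*sqrt(4 - 1) = -(-410)*sqrt(3) = 410*sqrt(3)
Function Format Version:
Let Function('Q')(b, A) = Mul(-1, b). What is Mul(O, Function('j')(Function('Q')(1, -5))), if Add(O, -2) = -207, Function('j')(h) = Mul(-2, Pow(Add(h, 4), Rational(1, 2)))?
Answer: Mul(410, Pow(3, Rational(1, 2))) ≈ 710.14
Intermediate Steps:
Function('j')(h) = Mul(-2, Pow(Add(4, h), Rational(1, 2)))
O = -205 (O = Add(2, -207) = -205)
Mul(O, Function('j')(Function('Q')(1, -5))) = Mul(-205, Mul(-2, Pow(Add(4, Mul(-1, 1)), Rational(1, 2)))) = Mul(-205, Mul(-2, Pow(Add(4, -1), Rational(1, 2)))) = Mul(-205, Mul(-2, Pow(3, Rational(1, 2)))) = Mul(410, Pow(3, Rational(1, 2)))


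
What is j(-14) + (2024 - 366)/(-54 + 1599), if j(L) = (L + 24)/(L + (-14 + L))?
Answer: 9031/10815 ≈ 0.83504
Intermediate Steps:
j(L) = (24 + L)/(-14 + 2*L)
j(-14) + (2024 - 366)/(-54 + 1599) = (24 - 14)/(2*(-7 - 14)) + (2024 - 366)/(-54 + 1599) = (½)*10/(-21) + 1658/1545 = (½)*(-1/21)*10 + 1658*(1/1545) = -5/21 + 1658/1545 = 9031/10815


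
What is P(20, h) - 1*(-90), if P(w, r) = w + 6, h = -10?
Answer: 116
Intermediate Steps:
P(w, r) = 6 + w
P(20, h) - 1*(-90) = (6 + 20) - 1*(-90) = 26 + 90 = 116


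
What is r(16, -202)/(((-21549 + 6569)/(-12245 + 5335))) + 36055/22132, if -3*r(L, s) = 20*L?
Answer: -2365898335/49730604 ≈ -47.574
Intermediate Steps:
r(L, s) = -20*L/3
r(16, -202)/(((-21549 + 6569)/(-12245 + 5335))) + 36055/22132 = (-20/3*16)/(((-21549 + 6569)/(-12245 + 5335))) + 36055/22132 = -320/(3*((-14980/(-6910)))) + 36055*(1/22132) = -320/(3*((-14980*(-1/6910)))) + 36055/22132 = -320/(3*1498/691) + 36055/22132 = -320/3*691/1498 + 36055/22132 = -110560/2247 + 36055/22132 = -2365898335/49730604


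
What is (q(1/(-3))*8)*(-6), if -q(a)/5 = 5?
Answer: 1200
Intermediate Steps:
q(a) = -25 (q(a) = -5*5 = -25)
(q(1/(-3))*8)*(-6) = -25*8*(-6) = -200*(-6) = 1200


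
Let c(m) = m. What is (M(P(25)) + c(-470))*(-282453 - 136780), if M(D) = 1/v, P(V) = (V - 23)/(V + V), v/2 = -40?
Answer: 15763580033/80 ≈ 1.9704e+8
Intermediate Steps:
v = -80 (v = 2*(-40) = -80)
P(V) = (-23 + V)/(2*V) (P(V) = (-23 + V)/((2*V)) = (-23 + V)*(1/(2*V)) = (-23 + V)/(2*V))
M(D) = -1/80 (M(D) = 1/(-80) = -1/80)
(M(P(25)) + c(-470))*(-282453 - 136780) = (-1/80 - 470)*(-282453 - 136780) = -37601/80*(-419233) = 15763580033/80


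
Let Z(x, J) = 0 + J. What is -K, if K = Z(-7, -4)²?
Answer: -16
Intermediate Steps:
Z(x, J) = J
K = 16 (K = (-4)² = 16)
-K = -1*16 = -16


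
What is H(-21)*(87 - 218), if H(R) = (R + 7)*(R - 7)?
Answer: -51352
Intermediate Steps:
H(R) = (-7 + R)*(7 + R) (H(R) = (7 + R)*(-7 + R) = (-7 + R)*(7 + R))
H(-21)*(87 - 218) = (-49 + (-21)**2)*(87 - 218) = (-49 + 441)*(-131) = 392*(-131) = -51352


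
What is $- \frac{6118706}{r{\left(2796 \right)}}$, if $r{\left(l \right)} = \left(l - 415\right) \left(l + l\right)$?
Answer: $- \frac{3059353}{6657276} \approx -0.45955$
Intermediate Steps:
$r{\left(l \right)} = 2 l \left(-415 + l\right)$ ($r{\left(l \right)} = \left(-415 + l\right) 2 l = 2 l \left(-415 + l\right)$)
$- \frac{6118706}{r{\left(2796 \right)}} = - \frac{6118706}{2 \cdot 2796 \left(-415 + 2796\right)} = - \frac{6118706}{2 \cdot 2796 \cdot 2381} = - \frac{6118706}{13314552} = \left(-6118706\right) \frac{1}{13314552} = - \frac{3059353}{6657276}$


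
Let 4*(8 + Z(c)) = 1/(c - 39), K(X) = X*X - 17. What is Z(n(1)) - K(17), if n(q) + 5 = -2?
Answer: -51521/184 ≈ -280.01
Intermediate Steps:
n(q) = -7 (n(q) = -5 - 2 = -7)
K(X) = -17 + X**2 (K(X) = X**2 - 17 = -17 + X**2)
Z(c) = -8 + 1/(4*(-39 + c)) (Z(c) = -8 + 1/(4*(c - 39)) = -8 + 1/(4*(-39 + c)))
Z(n(1)) - K(17) = (1249 - 32*(-7))/(4*(-39 - 7)) - (-17 + 17**2) = (1/4)*(1249 + 224)/(-46) - (-17 + 289) = (1/4)*(-1/46)*1473 - 1*272 = -1473/184 - 272 = -51521/184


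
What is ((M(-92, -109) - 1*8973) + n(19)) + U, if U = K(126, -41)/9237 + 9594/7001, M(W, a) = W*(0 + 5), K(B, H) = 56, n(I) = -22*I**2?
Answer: -1123521606041/64668237 ≈ -17374.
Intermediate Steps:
M(W, a) = 5*W (M(W, a) = W*5 = 5*W)
U = 89011834/64668237 (U = 56/9237 + 9594/7001 = 89011834/64668237 ≈ 1.3764)
((M(-92, -109) - 1*8973) + n(19)) + U = ((5*(-92) - 1*8973) - 22*19**2) + 89011834/64668237 = ((-460 - 8973) - 22*361) + 89011834/64668237 = (-9433 - 7942) + 89011834/64668237 = -17375 + 89011834/64668237 = -1123521606041/64668237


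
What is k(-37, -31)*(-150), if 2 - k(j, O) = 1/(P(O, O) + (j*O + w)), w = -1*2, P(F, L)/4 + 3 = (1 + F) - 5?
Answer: -99250/331 ≈ -299.85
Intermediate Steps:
P(F, L) = -28 + 4*F (P(F, L) = -12 + 4*((1 + F) - 5) = -12 + 4*(-4 + F) = -12 + (-16 + 4*F) = -28 + 4*F)
w = -2
k(j, O) = 2 - 1/(-30 + 4*O + O*j) (k(j, O) = 2 - 1/((-28 + 4*O) + (j*O - 2)) = 2 - 1/((-28 + 4*O) + (O*j - 2)) = 2 - 1/((-28 + 4*O) + (-2 + O*j)) = 2 - 1/(-30 + 4*O + O*j))
k(-37, -31)*(-150) = ((-61 + 8*(-31) + 2*(-31)*(-37))/(-30 + 4*(-31) - 31*(-37)))*(-150) = ((-61 - 248 + 2294)/(-30 - 124 + 1147))*(-150) = (1985/993)*(-150) = -99250/331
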